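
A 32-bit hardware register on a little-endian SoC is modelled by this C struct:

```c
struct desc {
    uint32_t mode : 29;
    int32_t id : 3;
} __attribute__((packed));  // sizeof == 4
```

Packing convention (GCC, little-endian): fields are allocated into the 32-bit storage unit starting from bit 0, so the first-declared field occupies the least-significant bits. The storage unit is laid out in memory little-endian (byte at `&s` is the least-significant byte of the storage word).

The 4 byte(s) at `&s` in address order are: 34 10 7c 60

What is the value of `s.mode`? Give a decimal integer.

[0]=0x34 [1]=0x10 [2]=0x7c [3]=0x60 (little-endian) → word 0x607c1034
mode [0+:29] = (word>>0) & 0x1fffffff = 8130612  ←
id [29+:3] = (word>>29) & 0x7 = 3

8130612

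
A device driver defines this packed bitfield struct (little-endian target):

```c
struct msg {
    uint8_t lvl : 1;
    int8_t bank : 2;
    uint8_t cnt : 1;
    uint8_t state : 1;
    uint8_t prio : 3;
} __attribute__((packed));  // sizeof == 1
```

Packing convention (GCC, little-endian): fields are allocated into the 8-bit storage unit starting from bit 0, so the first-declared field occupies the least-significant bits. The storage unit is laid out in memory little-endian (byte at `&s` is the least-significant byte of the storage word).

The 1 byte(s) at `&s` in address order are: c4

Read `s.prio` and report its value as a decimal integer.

[0]=0xc4 (little-endian) → word 0xc4
lvl:1 @ bit 0 → (0xc4>>0)&0x1 = 0x0
bank:2 @ bit 1 → (0xc4>>1)&0x3 = 0x2
cnt:1 @ bit 3 → (0xc4>>3)&0x1 = 0x0
state:1 @ bit 4 → (0xc4>>4)&0x1 = 0x0
prio:3 @ bit 5 → (0xc4>>5)&0x7 = 0x6  ←

6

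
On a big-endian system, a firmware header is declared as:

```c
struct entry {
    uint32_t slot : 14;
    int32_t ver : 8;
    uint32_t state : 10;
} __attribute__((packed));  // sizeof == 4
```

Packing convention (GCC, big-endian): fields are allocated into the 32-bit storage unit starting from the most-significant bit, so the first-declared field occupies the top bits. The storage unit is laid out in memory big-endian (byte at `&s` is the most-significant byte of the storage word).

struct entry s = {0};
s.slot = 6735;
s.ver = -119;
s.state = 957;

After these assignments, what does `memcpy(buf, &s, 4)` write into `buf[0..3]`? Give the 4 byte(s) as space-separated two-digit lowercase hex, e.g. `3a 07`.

69 3e 27 bd

slot (14b) val=6735 bits=0x1a4f at bit 18: 0x693c0000
ver (8b) val=-119 bits=0x89 at bit 10: 0x693e2400
state (10b) val=957 bits=0x3bd at bit 0: 0x693e27bd
word = 0x693e27bd → big-endian bytes:
  [0]=0x69  [1]=0x3e  [2]=0x27  [3]=0xbd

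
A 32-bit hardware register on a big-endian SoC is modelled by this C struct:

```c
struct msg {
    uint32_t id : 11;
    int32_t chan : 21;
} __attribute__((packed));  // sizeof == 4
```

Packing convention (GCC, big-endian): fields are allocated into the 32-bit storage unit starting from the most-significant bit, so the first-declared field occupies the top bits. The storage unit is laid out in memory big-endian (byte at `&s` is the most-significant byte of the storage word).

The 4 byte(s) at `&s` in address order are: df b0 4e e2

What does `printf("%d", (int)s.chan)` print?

-1028382

[0]=0xdf [1]=0xb0 [2]=0x4e [3]=0xe2 (big-endian) → word 0xdfb04ee2
id [21+:11] = (word>>21) & 0x7ff = 1789
chan [0+:21] = (word>>0) & 0x1fffff = 1068770  ←
chan signed 21b, MSB=1: 1068770 - 2097152 = -1028382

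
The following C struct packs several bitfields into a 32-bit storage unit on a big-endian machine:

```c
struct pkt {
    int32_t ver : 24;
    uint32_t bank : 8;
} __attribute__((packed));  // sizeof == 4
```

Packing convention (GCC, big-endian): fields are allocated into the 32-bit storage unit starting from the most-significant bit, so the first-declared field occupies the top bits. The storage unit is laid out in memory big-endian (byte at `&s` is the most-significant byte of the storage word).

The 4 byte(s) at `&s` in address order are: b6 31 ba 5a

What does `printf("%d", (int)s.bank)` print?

[0]=0xb6 [1]=0x31 [2]=0xba [3]=0x5a (big-endian) → word 0xb631ba5a
ver [8+:24] = (word>>8) & 0xffffff = 11940282
bank [0+:8] = (word>>0) & 0xff = 90  ←

90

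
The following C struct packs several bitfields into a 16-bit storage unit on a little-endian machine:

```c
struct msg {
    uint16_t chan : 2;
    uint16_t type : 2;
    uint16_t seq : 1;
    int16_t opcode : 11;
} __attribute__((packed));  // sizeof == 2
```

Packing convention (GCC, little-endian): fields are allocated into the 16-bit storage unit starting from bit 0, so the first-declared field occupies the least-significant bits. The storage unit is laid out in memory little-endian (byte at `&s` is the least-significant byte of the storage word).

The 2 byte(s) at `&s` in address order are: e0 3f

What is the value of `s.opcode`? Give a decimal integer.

511

[0]=0xe0 [1]=0x3f (little-endian) → word 0x3fe0
chan [0+:2] = (word>>0) & 0x3 = 0
type [2+:2] = (word>>2) & 0x3 = 0
seq [4+:1] = (word>>4) & 0x1 = 0
opcode [5+:11] = (word>>5) & 0x7ff = 511  ←
opcode signed 11b, MSB=0: value = 511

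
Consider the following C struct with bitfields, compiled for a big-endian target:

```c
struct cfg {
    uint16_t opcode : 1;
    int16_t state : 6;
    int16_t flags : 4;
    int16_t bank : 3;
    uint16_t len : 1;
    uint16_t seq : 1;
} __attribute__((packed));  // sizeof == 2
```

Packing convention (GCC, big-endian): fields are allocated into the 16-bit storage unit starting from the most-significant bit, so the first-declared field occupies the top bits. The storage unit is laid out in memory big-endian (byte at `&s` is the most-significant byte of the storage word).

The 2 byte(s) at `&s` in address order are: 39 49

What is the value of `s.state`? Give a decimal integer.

28

[0]=0x39 [1]=0x49 (big-endian) → word 0x3949
opcode:1 @ bit 15 → (0x3949>>15)&0x1 = 0x0
state:6 @ bit 9 → (0x3949>>9)&0x3f = 0x1c  ←
flags:4 @ bit 5 → (0x3949>>5)&0xf = 0xa
bank:3 @ bit 2 → (0x3949>>2)&0x7 = 0x2
len:1 @ bit 1 → (0x3949>>1)&0x1 = 0x0
seq:1 @ bit 0 → (0x3949>>0)&0x1 = 0x1
state signed 6b, MSB=0: value = 28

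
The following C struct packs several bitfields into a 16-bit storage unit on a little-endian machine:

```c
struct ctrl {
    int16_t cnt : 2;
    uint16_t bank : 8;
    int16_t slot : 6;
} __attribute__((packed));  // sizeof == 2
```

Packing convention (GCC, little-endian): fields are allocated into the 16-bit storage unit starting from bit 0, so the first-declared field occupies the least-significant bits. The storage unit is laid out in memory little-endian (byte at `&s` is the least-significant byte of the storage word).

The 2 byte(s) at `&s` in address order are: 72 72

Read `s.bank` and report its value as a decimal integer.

[0]=0x72 [1]=0x72 (little-endian) → word 0x7272
cnt:2 @ bit 0 → (0x7272>>0)&0x3 = 0x2
bank:8 @ bit 2 → (0x7272>>2)&0xff = 0x9c  ←
slot:6 @ bit 10 → (0x7272>>10)&0x3f = 0x1c

156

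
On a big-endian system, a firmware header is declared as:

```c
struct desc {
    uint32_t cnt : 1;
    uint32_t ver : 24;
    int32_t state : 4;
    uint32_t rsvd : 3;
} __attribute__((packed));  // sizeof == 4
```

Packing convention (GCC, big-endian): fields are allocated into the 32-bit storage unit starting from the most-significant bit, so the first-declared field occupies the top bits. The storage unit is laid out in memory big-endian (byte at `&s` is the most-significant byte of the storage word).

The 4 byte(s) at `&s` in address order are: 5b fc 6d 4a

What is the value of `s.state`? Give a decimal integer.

[0]=0x5b [1]=0xfc [2]=0x6d [3]=0x4a (big-endian) → word 0x5bfc6d4a
cnt [31+:1] = (word>>31) & 0x1 = 0
ver [7+:24] = (word>>7) & 0xffffff = 12056794
state [3+:4] = (word>>3) & 0xf = 9  ←
rsvd [0+:3] = (word>>0) & 0x7 = 2
state signed 4b, MSB=1: 9 - 16 = -7

-7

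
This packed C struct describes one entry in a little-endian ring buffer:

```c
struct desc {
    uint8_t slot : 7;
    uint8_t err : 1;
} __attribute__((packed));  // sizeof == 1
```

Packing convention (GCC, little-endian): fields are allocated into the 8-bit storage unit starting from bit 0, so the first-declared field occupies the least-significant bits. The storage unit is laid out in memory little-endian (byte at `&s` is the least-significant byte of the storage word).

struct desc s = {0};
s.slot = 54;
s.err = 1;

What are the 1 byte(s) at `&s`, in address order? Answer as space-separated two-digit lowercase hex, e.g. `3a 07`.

b6

slot:7 = 54 → 0x36 << 0 → word 0x36
err:1 = 1 → 0x1 << 7 → word 0xb6
word = 0xb6 → little-endian bytes:
  [0]=0xb6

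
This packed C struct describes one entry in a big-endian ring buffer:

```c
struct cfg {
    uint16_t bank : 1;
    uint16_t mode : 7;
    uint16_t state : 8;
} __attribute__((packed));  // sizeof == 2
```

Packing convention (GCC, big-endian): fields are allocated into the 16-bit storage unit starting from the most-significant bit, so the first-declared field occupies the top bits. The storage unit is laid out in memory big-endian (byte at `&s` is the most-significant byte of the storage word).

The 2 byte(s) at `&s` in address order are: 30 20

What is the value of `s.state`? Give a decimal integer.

32

[0]=0x30 [1]=0x20 (big-endian) → word 0x3020
bank [15+:1] = (word>>15) & 0x1 = 0
mode [8+:7] = (word>>8) & 0x7f = 48
state [0+:8] = (word>>0) & 0xff = 32  ←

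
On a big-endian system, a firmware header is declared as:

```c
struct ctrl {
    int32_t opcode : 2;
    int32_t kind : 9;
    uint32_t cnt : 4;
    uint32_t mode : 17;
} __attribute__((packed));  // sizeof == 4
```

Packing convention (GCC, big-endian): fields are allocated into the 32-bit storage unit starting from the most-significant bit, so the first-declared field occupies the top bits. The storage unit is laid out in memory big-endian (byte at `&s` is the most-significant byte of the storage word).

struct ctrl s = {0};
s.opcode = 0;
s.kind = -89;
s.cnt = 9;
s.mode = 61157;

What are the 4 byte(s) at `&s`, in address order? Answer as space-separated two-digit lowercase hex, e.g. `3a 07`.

[30+:2] opcode=0 & 0x3 = 0x0; word=0x00000000
[21+:9] kind=-89 & 0x1ff = 0x1a7; word=0x34e00000
[17+:4] cnt=9 & 0xf = 0x9; word=0x34f20000
[0+:17] mode=61157 & 0x1ffff = 0xeee5; word=0x34f2eee5
word = 0x34f2eee5 → big-endian bytes:
  [0]=0x34  [1]=0xf2  [2]=0xee  [3]=0xe5

34 f2 ee e5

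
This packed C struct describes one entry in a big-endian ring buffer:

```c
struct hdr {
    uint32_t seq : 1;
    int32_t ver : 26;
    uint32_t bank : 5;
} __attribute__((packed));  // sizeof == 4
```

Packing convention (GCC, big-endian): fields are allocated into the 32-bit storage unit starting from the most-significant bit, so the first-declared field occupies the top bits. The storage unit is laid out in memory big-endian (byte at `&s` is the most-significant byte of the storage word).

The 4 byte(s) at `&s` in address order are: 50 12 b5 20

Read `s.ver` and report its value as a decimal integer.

[0]=0x50 [1]=0x12 [2]=0xb5 [3]=0x20 (big-endian) → word 0x5012b520
seq:1 @ bit 31 → (0x5012b520>>31)&0x1 = 0x0
ver:26 @ bit 5 → (0x5012b520>>5)&0x3ffffff = 0x28095a9  ←
bank:5 @ bit 0 → (0x5012b520>>0)&0x1f = 0x0
ver signed 26b, MSB=1: 41981353 - 67108864 = -25127511

-25127511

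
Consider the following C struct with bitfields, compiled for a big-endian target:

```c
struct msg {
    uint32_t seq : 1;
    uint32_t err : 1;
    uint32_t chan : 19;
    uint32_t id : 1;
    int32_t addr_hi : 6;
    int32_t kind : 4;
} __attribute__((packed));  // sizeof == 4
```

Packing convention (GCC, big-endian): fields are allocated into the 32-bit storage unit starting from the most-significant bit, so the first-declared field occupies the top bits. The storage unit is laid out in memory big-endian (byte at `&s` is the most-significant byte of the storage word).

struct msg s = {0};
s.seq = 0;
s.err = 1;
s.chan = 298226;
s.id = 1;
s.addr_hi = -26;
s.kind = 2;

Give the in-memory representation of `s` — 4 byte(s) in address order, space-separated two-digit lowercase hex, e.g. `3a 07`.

seq (1b) val=0 bits=0x0 at bit 31: 0x00000000
err (1b) val=1 bits=0x1 at bit 30: 0x40000000
chan (19b) val=298226 bits=0x48cf2 at bit 11: 0x64679000
id (1b) val=1 bits=0x1 at bit 10: 0x64679400
addr_hi (6b) val=-26 bits=0x26 at bit 4: 0x64679660
kind (4b) val=2 bits=0x2 at bit 0: 0x64679662
word = 0x64679662 → big-endian bytes:
  [0]=0x64  [1]=0x67  [2]=0x96  [3]=0x62

64 67 96 62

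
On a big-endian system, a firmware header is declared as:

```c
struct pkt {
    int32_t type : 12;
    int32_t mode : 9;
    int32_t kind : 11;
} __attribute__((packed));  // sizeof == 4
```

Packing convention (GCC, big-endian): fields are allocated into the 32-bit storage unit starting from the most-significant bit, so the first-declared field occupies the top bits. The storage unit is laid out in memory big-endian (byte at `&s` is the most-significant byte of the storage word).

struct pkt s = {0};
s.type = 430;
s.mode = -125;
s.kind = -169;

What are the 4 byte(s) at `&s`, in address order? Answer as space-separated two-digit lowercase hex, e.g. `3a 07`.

1a ec 1f 57

[20+:12] type=430 & 0xfff = 0x1ae; word=0x1ae00000
[11+:9] mode=-125 & 0x1ff = 0x183; word=0x1aec1800
[0+:11] kind=-169 & 0x7ff = 0x757; word=0x1aec1f57
word = 0x1aec1f57 → big-endian bytes:
  [0]=0x1a  [1]=0xec  [2]=0x1f  [3]=0x57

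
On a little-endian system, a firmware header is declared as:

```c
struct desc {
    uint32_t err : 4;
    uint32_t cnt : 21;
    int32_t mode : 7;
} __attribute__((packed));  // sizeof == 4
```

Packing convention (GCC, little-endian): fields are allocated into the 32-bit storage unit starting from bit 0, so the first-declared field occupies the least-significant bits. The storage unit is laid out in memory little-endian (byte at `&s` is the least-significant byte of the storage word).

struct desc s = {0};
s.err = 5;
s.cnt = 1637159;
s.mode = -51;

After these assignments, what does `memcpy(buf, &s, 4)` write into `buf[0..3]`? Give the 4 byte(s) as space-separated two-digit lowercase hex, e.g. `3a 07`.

err (4b) val=5 bits=0x5 at bit 0: 0x00000005
cnt (21b) val=1637159 bits=0x18fb27 at bit 4: 0x018fb275
mode (7b) val=-51 bits=0x4d at bit 25: 0x9b8fb275
word = 0x9b8fb275 → little-endian bytes:
  [0]=0x75  [1]=0xb2  [2]=0x8f  [3]=0x9b

75 b2 8f 9b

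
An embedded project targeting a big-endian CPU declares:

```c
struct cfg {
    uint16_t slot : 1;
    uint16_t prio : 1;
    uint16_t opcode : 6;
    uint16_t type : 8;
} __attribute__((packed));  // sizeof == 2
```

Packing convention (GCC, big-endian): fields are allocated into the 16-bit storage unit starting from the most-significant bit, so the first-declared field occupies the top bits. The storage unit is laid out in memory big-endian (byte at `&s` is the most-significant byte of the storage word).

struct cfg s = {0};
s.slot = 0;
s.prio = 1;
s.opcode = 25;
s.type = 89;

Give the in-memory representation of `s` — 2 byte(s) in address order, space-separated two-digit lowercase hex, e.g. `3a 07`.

slot (1b) val=0 bits=0x0 at bit 15: 0x0000
prio (1b) val=1 bits=0x1 at bit 14: 0x4000
opcode (6b) val=25 bits=0x19 at bit 8: 0x5900
type (8b) val=89 bits=0x59 at bit 0: 0x5959
word = 0x5959 → big-endian bytes:
  [0]=0x59  [1]=0x59

59 59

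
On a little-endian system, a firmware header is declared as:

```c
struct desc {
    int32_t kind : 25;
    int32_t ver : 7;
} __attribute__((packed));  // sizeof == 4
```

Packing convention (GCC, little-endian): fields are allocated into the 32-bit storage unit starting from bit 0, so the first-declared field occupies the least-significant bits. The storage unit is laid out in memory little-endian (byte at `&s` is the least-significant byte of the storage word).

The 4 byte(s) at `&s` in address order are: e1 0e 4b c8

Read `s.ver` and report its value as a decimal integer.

-28

[0]=0xe1 [1]=0x0e [2]=0x4b [3]=0xc8 (little-endian) → word 0xc84b0ee1
kind [0+:25] = (word>>0) & 0x1ffffff = 4919009
ver [25+:7] = (word>>25) & 0x7f = 100  ←
ver signed 7b, MSB=1: 100 - 128 = -28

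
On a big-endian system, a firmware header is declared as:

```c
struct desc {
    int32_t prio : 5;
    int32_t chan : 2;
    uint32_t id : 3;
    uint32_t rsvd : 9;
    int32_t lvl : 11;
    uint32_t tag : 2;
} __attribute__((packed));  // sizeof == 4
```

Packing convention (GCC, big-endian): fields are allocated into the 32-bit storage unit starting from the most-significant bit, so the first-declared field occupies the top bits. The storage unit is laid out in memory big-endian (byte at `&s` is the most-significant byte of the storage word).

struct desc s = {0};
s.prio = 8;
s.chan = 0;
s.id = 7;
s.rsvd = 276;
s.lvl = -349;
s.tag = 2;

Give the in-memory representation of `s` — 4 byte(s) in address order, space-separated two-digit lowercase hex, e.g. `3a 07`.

prio (5b) val=8 bits=0x8 at bit 27: 0x40000000
chan (2b) val=0 bits=0x0 at bit 25: 0x40000000
id (3b) val=7 bits=0x7 at bit 22: 0x41c00000
rsvd (9b) val=276 bits=0x114 at bit 13: 0x41e28000
lvl (11b) val=-349 bits=0x6a3 at bit 2: 0x41e29a8c
tag (2b) val=2 bits=0x2 at bit 0: 0x41e29a8e
word = 0x41e29a8e → big-endian bytes:
  [0]=0x41  [1]=0xe2  [2]=0x9a  [3]=0x8e

41 e2 9a 8e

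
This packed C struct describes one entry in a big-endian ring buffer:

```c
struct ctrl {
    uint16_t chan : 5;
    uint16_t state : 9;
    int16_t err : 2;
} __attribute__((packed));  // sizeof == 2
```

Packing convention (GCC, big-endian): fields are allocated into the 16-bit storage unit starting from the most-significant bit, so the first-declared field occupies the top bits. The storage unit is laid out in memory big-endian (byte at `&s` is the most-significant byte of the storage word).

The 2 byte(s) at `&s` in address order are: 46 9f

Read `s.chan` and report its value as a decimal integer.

8

[0]=0x46 [1]=0x9f (big-endian) → word 0x469f
chan [11+:5] = (word>>11) & 0x1f = 8  ←
state [2+:9] = (word>>2) & 0x1ff = 423
err [0+:2] = (word>>0) & 0x3 = 3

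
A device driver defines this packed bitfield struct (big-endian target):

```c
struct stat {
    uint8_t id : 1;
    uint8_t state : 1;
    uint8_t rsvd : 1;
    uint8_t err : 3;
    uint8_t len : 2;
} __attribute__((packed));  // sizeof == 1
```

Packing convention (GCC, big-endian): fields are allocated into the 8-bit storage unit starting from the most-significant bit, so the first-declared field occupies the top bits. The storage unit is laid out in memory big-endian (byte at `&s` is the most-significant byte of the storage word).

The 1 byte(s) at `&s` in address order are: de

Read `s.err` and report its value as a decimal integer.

[0]=0xde (big-endian) → word 0xde
id [7+:1] = (word>>7) & 0x1 = 1
state [6+:1] = (word>>6) & 0x1 = 1
rsvd [5+:1] = (word>>5) & 0x1 = 0
err [2+:3] = (word>>2) & 0x7 = 7  ←
len [0+:2] = (word>>0) & 0x3 = 2

7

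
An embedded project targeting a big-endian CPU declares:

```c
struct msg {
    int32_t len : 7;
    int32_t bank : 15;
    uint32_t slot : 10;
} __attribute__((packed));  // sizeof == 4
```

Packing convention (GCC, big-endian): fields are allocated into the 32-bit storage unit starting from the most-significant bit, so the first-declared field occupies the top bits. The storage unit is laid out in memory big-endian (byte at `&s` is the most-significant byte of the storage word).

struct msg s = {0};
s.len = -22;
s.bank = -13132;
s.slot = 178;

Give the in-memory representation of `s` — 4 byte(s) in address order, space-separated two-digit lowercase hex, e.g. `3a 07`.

[25+:7] len=-22 & 0x7f = 0x6a; word=0xd4000000
[10+:15] bank=-13132 & 0x7fff = 0x4cb4; word=0xd532d000
[0+:10] slot=178 & 0x3ff = 0xb2; word=0xd532d0b2
word = 0xd532d0b2 → big-endian bytes:
  [0]=0xd5  [1]=0x32  [2]=0xd0  [3]=0xb2

d5 32 d0 b2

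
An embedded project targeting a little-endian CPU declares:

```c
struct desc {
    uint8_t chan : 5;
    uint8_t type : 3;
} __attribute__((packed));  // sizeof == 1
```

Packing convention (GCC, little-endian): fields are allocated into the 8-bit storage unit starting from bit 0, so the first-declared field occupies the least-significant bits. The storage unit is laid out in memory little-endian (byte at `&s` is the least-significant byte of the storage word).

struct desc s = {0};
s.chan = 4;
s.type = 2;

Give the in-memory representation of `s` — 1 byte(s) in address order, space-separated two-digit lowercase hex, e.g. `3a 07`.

[0+:5] chan=4 & 0x1f = 0x4; word=0x04
[5+:3] type=2 & 0x7 = 0x2; word=0x44
word = 0x44 → little-endian bytes:
  [0]=0x44

44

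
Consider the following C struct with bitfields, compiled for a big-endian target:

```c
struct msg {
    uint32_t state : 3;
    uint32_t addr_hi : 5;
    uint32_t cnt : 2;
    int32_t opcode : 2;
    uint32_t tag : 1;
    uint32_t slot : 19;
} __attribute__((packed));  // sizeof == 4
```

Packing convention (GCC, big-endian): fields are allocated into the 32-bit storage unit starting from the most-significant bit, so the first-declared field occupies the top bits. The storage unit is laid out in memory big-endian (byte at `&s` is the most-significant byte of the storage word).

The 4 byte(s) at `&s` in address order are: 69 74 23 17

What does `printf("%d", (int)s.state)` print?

3

[0]=0x69 [1]=0x74 [2]=0x23 [3]=0x17 (big-endian) → word 0x69742317
state:3 @ bit 29 → (0x69742317>>29)&0x7 = 0x3  ←
addr_hi:5 @ bit 24 → (0x69742317>>24)&0x1f = 0x9
cnt:2 @ bit 22 → (0x69742317>>22)&0x3 = 0x1
opcode:2 @ bit 20 → (0x69742317>>20)&0x3 = 0x3
tag:1 @ bit 19 → (0x69742317>>19)&0x1 = 0x0
slot:19 @ bit 0 → (0x69742317>>0)&0x7ffff = 0x42317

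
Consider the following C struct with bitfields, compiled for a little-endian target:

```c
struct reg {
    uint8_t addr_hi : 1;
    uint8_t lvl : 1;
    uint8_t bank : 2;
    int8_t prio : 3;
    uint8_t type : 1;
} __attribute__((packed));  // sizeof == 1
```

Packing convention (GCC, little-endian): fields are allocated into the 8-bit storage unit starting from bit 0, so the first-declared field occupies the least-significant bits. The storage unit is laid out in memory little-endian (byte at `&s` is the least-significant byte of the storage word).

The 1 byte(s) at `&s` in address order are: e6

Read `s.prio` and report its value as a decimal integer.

-2

[0]=0xe6 (little-endian) → word 0xe6
addr_hi [0+:1] = (word>>0) & 0x1 = 0
lvl [1+:1] = (word>>1) & 0x1 = 1
bank [2+:2] = (word>>2) & 0x3 = 1
prio [4+:3] = (word>>4) & 0x7 = 6  ←
type [7+:1] = (word>>7) & 0x1 = 1
prio signed 3b, MSB=1: 6 - 8 = -2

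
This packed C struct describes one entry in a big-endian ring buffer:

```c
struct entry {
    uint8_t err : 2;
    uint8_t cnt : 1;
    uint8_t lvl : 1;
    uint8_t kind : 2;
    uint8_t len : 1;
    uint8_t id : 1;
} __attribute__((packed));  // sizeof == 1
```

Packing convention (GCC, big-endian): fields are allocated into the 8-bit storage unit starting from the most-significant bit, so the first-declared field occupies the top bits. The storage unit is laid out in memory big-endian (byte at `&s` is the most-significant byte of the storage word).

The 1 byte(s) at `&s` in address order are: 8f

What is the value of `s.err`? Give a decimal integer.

2

[0]=0x8f (big-endian) → word 0x8f
err:2 @ bit 6 → (0x8f>>6)&0x3 = 0x2  ←
cnt:1 @ bit 5 → (0x8f>>5)&0x1 = 0x0
lvl:1 @ bit 4 → (0x8f>>4)&0x1 = 0x0
kind:2 @ bit 2 → (0x8f>>2)&0x3 = 0x3
len:1 @ bit 1 → (0x8f>>1)&0x1 = 0x1
id:1 @ bit 0 → (0x8f>>0)&0x1 = 0x1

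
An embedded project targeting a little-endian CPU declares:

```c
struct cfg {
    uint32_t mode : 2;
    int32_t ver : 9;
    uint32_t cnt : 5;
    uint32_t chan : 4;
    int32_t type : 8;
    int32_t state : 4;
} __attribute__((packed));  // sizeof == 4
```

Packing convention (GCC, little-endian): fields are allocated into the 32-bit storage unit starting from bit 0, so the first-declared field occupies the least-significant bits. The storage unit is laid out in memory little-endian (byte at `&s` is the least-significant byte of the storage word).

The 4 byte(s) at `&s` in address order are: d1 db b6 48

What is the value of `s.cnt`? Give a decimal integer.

[0]=0xd1 [1]=0xdb [2]=0xb6 [3]=0x48 (little-endian) → word 0x48b6dbd1
mode:2 @ bit 0 → (0x48b6dbd1>>0)&0x3 = 0x1
ver:9 @ bit 2 → (0x48b6dbd1>>2)&0x1ff = 0xf4
cnt:5 @ bit 11 → (0x48b6dbd1>>11)&0x1f = 0x1b  ←
chan:4 @ bit 16 → (0x48b6dbd1>>16)&0xf = 0x6
type:8 @ bit 20 → (0x48b6dbd1>>20)&0xff = 0x8b
state:4 @ bit 28 → (0x48b6dbd1>>28)&0xf = 0x4

27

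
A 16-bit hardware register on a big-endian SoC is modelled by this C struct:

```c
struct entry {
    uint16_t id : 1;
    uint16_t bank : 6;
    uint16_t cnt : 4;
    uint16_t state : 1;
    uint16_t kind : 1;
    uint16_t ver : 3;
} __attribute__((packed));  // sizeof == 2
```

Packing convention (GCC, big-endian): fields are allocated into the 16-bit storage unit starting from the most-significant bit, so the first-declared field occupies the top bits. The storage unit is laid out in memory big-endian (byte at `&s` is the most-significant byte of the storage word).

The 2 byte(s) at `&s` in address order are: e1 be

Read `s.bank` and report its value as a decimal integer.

[0]=0xe1 [1]=0xbe (big-endian) → word 0xe1be
id:1 @ bit 15 → (0xe1be>>15)&0x1 = 0x1
bank:6 @ bit 9 → (0xe1be>>9)&0x3f = 0x30  ←
cnt:4 @ bit 5 → (0xe1be>>5)&0xf = 0xd
state:1 @ bit 4 → (0xe1be>>4)&0x1 = 0x1
kind:1 @ bit 3 → (0xe1be>>3)&0x1 = 0x1
ver:3 @ bit 0 → (0xe1be>>0)&0x7 = 0x6

48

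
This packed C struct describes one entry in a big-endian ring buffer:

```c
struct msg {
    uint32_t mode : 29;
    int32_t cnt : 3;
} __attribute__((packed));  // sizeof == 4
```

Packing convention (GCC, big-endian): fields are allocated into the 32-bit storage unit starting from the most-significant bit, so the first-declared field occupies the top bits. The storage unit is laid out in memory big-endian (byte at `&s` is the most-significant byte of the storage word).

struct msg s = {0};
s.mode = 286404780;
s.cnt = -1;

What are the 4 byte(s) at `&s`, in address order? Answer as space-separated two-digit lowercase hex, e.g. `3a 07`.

88 91 85 67

[3+:29] mode=286404780 & 0x1fffffff = 0x111230ac; word=0x88918560
[0+:3] cnt=-1 & 0x7 = 0x7; word=0x88918567
word = 0x88918567 → big-endian bytes:
  [0]=0x88  [1]=0x91  [2]=0x85  [3]=0x67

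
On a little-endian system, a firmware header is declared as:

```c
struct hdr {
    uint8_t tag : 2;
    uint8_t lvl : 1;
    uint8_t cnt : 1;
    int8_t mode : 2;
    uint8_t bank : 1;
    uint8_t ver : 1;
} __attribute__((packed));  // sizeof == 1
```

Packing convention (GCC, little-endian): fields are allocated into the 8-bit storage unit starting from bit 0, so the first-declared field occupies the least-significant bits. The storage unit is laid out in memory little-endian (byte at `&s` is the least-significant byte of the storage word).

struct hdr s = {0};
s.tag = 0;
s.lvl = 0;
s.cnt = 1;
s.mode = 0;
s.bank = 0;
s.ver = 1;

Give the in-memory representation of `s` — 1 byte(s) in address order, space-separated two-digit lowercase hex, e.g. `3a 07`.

tag (2b) val=0 bits=0x0 at bit 0: 0x00
lvl (1b) val=0 bits=0x0 at bit 2: 0x00
cnt (1b) val=1 bits=0x1 at bit 3: 0x08
mode (2b) val=0 bits=0x0 at bit 4: 0x08
bank (1b) val=0 bits=0x0 at bit 6: 0x08
ver (1b) val=1 bits=0x1 at bit 7: 0x88
word = 0x88 → little-endian bytes:
  [0]=0x88

88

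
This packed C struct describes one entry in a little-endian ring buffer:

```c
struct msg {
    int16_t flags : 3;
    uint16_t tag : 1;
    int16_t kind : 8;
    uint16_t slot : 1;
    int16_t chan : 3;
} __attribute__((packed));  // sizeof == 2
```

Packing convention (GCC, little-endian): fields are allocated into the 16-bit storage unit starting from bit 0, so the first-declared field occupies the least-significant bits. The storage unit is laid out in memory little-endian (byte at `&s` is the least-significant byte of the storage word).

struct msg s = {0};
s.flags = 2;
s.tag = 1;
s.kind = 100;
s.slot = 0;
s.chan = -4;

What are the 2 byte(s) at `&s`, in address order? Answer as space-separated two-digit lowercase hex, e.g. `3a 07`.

4a 86

flags (3b) val=2 bits=0x2 at bit 0: 0x0002
tag (1b) val=1 bits=0x1 at bit 3: 0x000a
kind (8b) val=100 bits=0x64 at bit 4: 0x064a
slot (1b) val=0 bits=0x0 at bit 12: 0x064a
chan (3b) val=-4 bits=0x4 at bit 13: 0x864a
word = 0x864a → little-endian bytes:
  [0]=0x4a  [1]=0x86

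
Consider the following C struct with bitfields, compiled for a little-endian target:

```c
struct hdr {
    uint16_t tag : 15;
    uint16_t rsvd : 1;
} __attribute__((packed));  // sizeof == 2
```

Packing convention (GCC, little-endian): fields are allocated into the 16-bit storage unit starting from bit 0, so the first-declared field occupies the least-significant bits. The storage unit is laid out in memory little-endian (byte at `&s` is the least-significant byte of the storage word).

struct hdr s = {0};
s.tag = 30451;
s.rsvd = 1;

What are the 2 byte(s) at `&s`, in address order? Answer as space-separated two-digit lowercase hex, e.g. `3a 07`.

f3 f6

tag:15 = 30451 → 0x76f3 << 0 → word 0x76f3
rsvd:1 = 1 → 0x1 << 15 → word 0xf6f3
word = 0xf6f3 → little-endian bytes:
  [0]=0xf3  [1]=0xf6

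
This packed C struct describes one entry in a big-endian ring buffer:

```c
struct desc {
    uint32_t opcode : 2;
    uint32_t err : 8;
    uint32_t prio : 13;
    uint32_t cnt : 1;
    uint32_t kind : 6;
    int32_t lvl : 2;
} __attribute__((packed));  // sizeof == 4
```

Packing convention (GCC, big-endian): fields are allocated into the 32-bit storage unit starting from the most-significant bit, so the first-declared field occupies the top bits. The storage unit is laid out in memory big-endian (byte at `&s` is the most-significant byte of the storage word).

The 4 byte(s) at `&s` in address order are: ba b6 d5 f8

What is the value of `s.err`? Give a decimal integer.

234

[0]=0xba [1]=0xb6 [2]=0xd5 [3]=0xf8 (big-endian) → word 0xbab6d5f8
opcode [30+:2] = (word>>30) & 0x3 = 2
err [22+:8] = (word>>22) & 0xff = 234  ←
prio [9+:13] = (word>>9) & 0x1fff = 7018
cnt [8+:1] = (word>>8) & 0x1 = 1
kind [2+:6] = (word>>2) & 0x3f = 62
lvl [0+:2] = (word>>0) & 0x3 = 0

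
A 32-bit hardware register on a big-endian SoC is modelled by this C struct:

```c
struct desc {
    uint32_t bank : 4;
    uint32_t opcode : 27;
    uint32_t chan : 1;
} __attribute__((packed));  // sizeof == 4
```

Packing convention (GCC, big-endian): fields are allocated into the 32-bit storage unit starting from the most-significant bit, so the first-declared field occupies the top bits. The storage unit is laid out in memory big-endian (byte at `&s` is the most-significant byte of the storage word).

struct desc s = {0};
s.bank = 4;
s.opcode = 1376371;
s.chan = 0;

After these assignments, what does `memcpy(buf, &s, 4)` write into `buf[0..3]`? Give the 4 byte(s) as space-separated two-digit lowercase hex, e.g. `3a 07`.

40 2a 00 e6

bank:4 = 4 → 0x4 << 28 → word 0x40000000
opcode:27 = 1376371 → 0x150073 << 1 → word 0x402a00e6
chan:1 = 0 → 0x0 << 0 → word 0x402a00e6
word = 0x402a00e6 → big-endian bytes:
  [0]=0x40  [1]=0x2a  [2]=0x00  [3]=0xe6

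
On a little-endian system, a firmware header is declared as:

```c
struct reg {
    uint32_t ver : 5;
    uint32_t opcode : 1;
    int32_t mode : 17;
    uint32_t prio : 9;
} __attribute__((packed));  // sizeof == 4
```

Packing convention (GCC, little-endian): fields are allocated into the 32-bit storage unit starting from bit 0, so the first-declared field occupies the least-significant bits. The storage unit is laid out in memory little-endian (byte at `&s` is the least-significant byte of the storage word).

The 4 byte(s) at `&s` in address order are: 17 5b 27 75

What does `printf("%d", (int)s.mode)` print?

[0]=0x17 [1]=0x5b [2]=0x27 [3]=0x75 (little-endian) → word 0x75275b17
ver [0+:5] = (word>>0) & 0x1f = 23
opcode [5+:1] = (word>>5) & 0x1 = 0
mode [6+:17] = (word>>6) & 0x1ffff = 40300  ←
prio [23+:9] = (word>>23) & 0x1ff = 234
mode signed 17b, MSB=0: value = 40300

40300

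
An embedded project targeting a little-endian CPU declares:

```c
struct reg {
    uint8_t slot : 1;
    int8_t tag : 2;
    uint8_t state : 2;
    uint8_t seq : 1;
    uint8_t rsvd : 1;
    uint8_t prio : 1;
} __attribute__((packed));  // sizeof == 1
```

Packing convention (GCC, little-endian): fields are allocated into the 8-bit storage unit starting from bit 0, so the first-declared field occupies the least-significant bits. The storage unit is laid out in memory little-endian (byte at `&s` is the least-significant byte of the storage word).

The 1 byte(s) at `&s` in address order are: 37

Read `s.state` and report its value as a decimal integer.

2

[0]=0x37 (little-endian) → word 0x37
slot:1 @ bit 0 → (0x37>>0)&0x1 = 0x1
tag:2 @ bit 1 → (0x37>>1)&0x3 = 0x3
state:2 @ bit 3 → (0x37>>3)&0x3 = 0x2  ←
seq:1 @ bit 5 → (0x37>>5)&0x1 = 0x1
rsvd:1 @ bit 6 → (0x37>>6)&0x1 = 0x0
prio:1 @ bit 7 → (0x37>>7)&0x1 = 0x0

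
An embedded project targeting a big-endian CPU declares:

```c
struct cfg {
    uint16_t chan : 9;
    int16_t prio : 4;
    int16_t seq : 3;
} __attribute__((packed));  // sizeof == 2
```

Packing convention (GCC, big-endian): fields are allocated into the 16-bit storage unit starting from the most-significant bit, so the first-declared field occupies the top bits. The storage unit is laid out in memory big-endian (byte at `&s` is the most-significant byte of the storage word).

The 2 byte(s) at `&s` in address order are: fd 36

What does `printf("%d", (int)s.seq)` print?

[0]=0xfd [1]=0x36 (big-endian) → word 0xfd36
chan [7+:9] = (word>>7) & 0x1ff = 506
prio [3+:4] = (word>>3) & 0xf = 6
seq [0+:3] = (word>>0) & 0x7 = 6  ←
seq signed 3b, MSB=1: 6 - 8 = -2

-2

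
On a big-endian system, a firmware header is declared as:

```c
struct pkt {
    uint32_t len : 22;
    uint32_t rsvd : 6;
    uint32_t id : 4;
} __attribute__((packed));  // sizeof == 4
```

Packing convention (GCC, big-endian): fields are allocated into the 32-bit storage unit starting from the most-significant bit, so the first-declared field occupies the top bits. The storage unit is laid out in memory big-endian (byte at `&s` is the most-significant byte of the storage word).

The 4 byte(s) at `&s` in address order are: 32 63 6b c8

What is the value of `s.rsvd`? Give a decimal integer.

[0]=0x32 [1]=0x63 [2]=0x6b [3]=0xc8 (big-endian) → word 0x32636bc8
len [10+:22] = (word>>10) & 0x3fffff = 825562
rsvd [4+:6] = (word>>4) & 0x3f = 60  ←
id [0+:4] = (word>>0) & 0xf = 8

60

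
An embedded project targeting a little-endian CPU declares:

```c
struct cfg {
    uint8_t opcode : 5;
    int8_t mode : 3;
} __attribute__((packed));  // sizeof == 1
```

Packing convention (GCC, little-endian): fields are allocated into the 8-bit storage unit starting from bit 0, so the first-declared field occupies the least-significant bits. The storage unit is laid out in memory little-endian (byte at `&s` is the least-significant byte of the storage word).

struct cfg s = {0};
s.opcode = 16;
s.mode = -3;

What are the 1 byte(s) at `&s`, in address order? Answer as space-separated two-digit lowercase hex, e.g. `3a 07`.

[0+:5] opcode=16 & 0x1f = 0x10; word=0x10
[5+:3] mode=-3 & 0x7 = 0x5; word=0xb0
word = 0xb0 → little-endian bytes:
  [0]=0xb0

b0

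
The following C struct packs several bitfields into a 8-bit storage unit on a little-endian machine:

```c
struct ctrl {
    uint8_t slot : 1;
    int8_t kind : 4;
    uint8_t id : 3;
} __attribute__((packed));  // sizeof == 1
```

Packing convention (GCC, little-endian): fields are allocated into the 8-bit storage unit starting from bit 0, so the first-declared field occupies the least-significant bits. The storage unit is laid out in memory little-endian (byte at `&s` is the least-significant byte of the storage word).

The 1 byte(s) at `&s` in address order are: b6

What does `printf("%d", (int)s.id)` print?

5

[0]=0xb6 (little-endian) → word 0xb6
slot:1 @ bit 0 → (0xb6>>0)&0x1 = 0x0
kind:4 @ bit 1 → (0xb6>>1)&0xf = 0xb
id:3 @ bit 5 → (0xb6>>5)&0x7 = 0x5  ←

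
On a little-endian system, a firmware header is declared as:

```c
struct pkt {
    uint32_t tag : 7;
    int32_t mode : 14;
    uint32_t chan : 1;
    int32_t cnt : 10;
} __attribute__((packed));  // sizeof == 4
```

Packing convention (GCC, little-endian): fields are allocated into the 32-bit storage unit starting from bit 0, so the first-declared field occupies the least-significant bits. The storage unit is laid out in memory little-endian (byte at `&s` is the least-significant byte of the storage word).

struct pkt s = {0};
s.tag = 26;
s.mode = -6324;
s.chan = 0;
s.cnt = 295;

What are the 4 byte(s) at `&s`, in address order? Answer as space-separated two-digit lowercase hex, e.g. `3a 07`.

[0+:7] tag=26 & 0x7f = 0x1a; word=0x0000001a
[7+:14] mode=-6324 & 0x3fff = 0x274c; word=0x0013a61a
[21+:1] chan=0 & 0x1 = 0x0; word=0x0013a61a
[22+:10] cnt=295 & 0x3ff = 0x127; word=0x49d3a61a
word = 0x49d3a61a → little-endian bytes:
  [0]=0x1a  [1]=0xa6  [2]=0xd3  [3]=0x49

1a a6 d3 49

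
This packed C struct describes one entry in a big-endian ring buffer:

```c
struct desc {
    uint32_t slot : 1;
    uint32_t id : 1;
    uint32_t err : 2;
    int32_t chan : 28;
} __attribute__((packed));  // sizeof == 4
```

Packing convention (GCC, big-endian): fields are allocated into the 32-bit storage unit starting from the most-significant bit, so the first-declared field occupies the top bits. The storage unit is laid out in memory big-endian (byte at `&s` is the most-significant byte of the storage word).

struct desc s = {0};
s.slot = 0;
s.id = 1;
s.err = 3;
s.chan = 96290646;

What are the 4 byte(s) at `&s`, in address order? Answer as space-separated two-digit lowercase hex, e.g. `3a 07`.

75 bd 47 56

[31+:1] slot=0 & 0x1 = 0x0; word=0x00000000
[30+:1] id=1 & 0x1 = 0x1; word=0x40000000
[28+:2] err=3 & 0x3 = 0x3; word=0x70000000
[0+:28] chan=96290646 & 0xfffffff = 0x5bd4756; word=0x75bd4756
word = 0x75bd4756 → big-endian bytes:
  [0]=0x75  [1]=0xbd  [2]=0x47  [3]=0x56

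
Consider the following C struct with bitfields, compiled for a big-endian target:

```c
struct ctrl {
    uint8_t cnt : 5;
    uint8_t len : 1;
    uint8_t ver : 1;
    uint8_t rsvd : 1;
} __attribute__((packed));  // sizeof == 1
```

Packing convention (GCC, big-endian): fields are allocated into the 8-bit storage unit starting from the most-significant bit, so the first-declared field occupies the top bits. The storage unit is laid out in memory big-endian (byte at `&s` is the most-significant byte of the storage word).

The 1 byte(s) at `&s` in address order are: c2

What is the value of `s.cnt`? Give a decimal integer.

24

[0]=0xc2 (big-endian) → word 0xc2
cnt [3+:5] = (word>>3) & 0x1f = 24  ←
len [2+:1] = (word>>2) & 0x1 = 0
ver [1+:1] = (word>>1) & 0x1 = 1
rsvd [0+:1] = (word>>0) & 0x1 = 0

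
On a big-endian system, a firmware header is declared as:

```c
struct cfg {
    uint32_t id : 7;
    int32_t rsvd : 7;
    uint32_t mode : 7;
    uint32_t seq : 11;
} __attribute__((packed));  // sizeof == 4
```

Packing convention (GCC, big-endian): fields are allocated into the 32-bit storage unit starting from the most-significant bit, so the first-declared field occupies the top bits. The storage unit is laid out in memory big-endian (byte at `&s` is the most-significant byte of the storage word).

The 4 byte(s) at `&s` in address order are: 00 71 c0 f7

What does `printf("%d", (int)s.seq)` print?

247

[0]=0x00 [1]=0x71 [2]=0xc0 [3]=0xf7 (big-endian) → word 0x0071c0f7
id [25+:7] = (word>>25) & 0x7f = 0
rsvd [18+:7] = (word>>18) & 0x7f = 28
mode [11+:7] = (word>>11) & 0x7f = 56
seq [0+:11] = (word>>0) & 0x7ff = 247  ←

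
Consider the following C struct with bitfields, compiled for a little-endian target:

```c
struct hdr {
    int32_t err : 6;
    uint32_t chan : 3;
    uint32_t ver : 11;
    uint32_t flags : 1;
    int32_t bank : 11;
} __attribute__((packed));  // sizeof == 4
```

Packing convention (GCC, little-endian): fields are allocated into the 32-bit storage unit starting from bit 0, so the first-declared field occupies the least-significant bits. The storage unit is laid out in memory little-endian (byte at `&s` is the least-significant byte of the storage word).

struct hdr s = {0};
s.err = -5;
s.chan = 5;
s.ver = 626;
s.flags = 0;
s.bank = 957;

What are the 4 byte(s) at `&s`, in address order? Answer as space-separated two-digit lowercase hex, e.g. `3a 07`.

[0+:6] err=-5 & 0x3f = 0x3b; word=0x0000003b
[6+:3] chan=5 & 0x7 = 0x5; word=0x0000017b
[9+:11] ver=626 & 0x7ff = 0x272; word=0x0004e57b
[20+:1] flags=0 & 0x1 = 0x0; word=0x0004e57b
[21+:11] bank=957 & 0x7ff = 0x3bd; word=0x77a4e57b
word = 0x77a4e57b → little-endian bytes:
  [0]=0x7b  [1]=0xe5  [2]=0xa4  [3]=0x77

7b e5 a4 77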